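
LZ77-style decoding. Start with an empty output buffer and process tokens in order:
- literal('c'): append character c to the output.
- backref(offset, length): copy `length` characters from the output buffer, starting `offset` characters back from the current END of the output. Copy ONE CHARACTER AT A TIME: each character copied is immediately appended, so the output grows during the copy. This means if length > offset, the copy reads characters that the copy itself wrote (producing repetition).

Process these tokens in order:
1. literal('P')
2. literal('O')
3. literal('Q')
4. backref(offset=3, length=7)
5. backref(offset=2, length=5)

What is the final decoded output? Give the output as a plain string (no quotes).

Token 1: literal('P'). Output: "P"
Token 2: literal('O'). Output: "PO"
Token 3: literal('Q'). Output: "POQ"
Token 4: backref(off=3, len=7) (overlapping!). Copied 'POQPOQP' from pos 0. Output: "POQPOQPOQP"
Token 5: backref(off=2, len=5) (overlapping!). Copied 'QPQPQ' from pos 8. Output: "POQPOQPOQPQPQPQ"

Answer: POQPOQPOQPQPQPQ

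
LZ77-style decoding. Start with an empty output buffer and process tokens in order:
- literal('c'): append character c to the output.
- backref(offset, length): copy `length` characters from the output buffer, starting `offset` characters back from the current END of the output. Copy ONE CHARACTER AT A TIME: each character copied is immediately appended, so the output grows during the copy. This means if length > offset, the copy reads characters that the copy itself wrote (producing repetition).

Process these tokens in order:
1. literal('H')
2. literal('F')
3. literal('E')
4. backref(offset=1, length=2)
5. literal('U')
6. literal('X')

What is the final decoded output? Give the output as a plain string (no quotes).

Answer: HFEEEUX

Derivation:
Token 1: literal('H'). Output: "H"
Token 2: literal('F'). Output: "HF"
Token 3: literal('E'). Output: "HFE"
Token 4: backref(off=1, len=2) (overlapping!). Copied 'EE' from pos 2. Output: "HFEEE"
Token 5: literal('U'). Output: "HFEEEU"
Token 6: literal('X'). Output: "HFEEEUX"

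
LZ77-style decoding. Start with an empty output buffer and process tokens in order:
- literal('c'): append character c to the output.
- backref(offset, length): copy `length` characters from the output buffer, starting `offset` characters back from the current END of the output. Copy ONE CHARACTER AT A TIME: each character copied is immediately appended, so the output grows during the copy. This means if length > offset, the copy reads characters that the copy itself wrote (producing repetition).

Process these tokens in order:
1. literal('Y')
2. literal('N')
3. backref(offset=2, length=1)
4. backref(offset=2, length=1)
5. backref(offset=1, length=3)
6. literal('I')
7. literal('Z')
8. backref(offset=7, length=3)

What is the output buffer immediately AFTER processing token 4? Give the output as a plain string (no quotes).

Token 1: literal('Y'). Output: "Y"
Token 2: literal('N'). Output: "YN"
Token 3: backref(off=2, len=1). Copied 'Y' from pos 0. Output: "YNY"
Token 4: backref(off=2, len=1). Copied 'N' from pos 1. Output: "YNYN"

Answer: YNYN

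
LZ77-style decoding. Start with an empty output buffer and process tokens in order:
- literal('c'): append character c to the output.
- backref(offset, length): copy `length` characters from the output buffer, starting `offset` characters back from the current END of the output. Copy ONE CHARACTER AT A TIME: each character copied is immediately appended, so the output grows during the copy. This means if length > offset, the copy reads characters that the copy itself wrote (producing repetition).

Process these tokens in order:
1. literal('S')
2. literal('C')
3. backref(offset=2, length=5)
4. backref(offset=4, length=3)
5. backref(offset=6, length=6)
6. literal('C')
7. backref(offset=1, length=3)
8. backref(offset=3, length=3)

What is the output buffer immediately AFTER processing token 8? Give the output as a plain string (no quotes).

Answer: SCSCSCSCSCSCSCSCCCCCCCC

Derivation:
Token 1: literal('S'). Output: "S"
Token 2: literal('C'). Output: "SC"
Token 3: backref(off=2, len=5) (overlapping!). Copied 'SCSCS' from pos 0. Output: "SCSCSCS"
Token 4: backref(off=4, len=3). Copied 'CSC' from pos 3. Output: "SCSCSCSCSC"
Token 5: backref(off=6, len=6). Copied 'SCSCSC' from pos 4. Output: "SCSCSCSCSCSCSCSC"
Token 6: literal('C'). Output: "SCSCSCSCSCSCSCSCC"
Token 7: backref(off=1, len=3) (overlapping!). Copied 'CCC' from pos 16. Output: "SCSCSCSCSCSCSCSCCCCC"
Token 8: backref(off=3, len=3). Copied 'CCC' from pos 17. Output: "SCSCSCSCSCSCSCSCCCCCCCC"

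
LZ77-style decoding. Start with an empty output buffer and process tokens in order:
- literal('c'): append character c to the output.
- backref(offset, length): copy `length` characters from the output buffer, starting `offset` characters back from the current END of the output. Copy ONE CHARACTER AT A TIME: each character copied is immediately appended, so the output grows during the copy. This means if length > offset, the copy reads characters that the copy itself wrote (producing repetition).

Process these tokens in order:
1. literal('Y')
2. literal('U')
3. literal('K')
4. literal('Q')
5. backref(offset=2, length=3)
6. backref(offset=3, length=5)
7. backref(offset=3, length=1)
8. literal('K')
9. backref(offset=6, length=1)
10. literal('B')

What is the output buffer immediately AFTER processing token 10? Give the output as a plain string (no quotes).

Answer: YUKQKQKKQKKQKKQB

Derivation:
Token 1: literal('Y'). Output: "Y"
Token 2: literal('U'). Output: "YU"
Token 3: literal('K'). Output: "YUK"
Token 4: literal('Q'). Output: "YUKQ"
Token 5: backref(off=2, len=3) (overlapping!). Copied 'KQK' from pos 2. Output: "YUKQKQK"
Token 6: backref(off=3, len=5) (overlapping!). Copied 'KQKKQ' from pos 4. Output: "YUKQKQKKQKKQ"
Token 7: backref(off=3, len=1). Copied 'K' from pos 9. Output: "YUKQKQKKQKKQK"
Token 8: literal('K'). Output: "YUKQKQKKQKKQKK"
Token 9: backref(off=6, len=1). Copied 'Q' from pos 8. Output: "YUKQKQKKQKKQKKQ"
Token 10: literal('B'). Output: "YUKQKQKKQKKQKKQB"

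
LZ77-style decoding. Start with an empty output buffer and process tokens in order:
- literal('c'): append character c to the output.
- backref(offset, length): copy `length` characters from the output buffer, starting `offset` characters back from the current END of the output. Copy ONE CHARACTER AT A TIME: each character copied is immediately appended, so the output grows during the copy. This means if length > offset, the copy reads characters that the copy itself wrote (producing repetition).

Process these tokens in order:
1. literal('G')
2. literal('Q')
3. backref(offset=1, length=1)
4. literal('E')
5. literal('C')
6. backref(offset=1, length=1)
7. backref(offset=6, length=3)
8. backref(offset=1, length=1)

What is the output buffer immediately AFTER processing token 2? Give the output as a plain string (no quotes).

Answer: GQ

Derivation:
Token 1: literal('G'). Output: "G"
Token 2: literal('Q'). Output: "GQ"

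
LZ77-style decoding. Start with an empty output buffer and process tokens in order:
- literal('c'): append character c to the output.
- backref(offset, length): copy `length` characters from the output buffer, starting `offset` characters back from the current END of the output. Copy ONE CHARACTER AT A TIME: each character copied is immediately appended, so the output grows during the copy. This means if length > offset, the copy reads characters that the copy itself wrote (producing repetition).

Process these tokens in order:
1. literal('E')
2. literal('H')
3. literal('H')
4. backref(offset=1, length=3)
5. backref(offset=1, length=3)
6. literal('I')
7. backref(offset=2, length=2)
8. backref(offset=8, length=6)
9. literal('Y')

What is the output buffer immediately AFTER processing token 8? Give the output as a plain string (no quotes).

Token 1: literal('E'). Output: "E"
Token 2: literal('H'). Output: "EH"
Token 3: literal('H'). Output: "EHH"
Token 4: backref(off=1, len=3) (overlapping!). Copied 'HHH' from pos 2. Output: "EHHHHH"
Token 5: backref(off=1, len=3) (overlapping!). Copied 'HHH' from pos 5. Output: "EHHHHHHHH"
Token 6: literal('I'). Output: "EHHHHHHHHI"
Token 7: backref(off=2, len=2). Copied 'HI' from pos 8. Output: "EHHHHHHHHIHI"
Token 8: backref(off=8, len=6). Copied 'HHHHHI' from pos 4. Output: "EHHHHHHHHIHIHHHHHI"

Answer: EHHHHHHHHIHIHHHHHI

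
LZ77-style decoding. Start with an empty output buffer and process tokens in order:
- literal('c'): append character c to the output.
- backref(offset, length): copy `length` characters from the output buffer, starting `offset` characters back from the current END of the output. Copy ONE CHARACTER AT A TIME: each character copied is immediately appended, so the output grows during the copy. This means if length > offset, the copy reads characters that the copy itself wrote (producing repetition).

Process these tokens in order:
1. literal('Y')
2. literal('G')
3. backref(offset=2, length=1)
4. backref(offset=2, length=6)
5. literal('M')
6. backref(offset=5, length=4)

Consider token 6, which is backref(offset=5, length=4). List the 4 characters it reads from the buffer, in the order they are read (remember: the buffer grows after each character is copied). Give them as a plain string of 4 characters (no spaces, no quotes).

Token 1: literal('Y'). Output: "Y"
Token 2: literal('G'). Output: "YG"
Token 3: backref(off=2, len=1). Copied 'Y' from pos 0. Output: "YGY"
Token 4: backref(off=2, len=6) (overlapping!). Copied 'GYGYGY' from pos 1. Output: "YGYGYGYGY"
Token 5: literal('M'). Output: "YGYGYGYGYM"
Token 6: backref(off=5, len=4). Buffer before: "YGYGYGYGYM" (len 10)
  byte 1: read out[5]='G', append. Buffer now: "YGYGYGYGYMG"
  byte 2: read out[6]='Y', append. Buffer now: "YGYGYGYGYMGY"
  byte 3: read out[7]='G', append. Buffer now: "YGYGYGYGYMGYG"
  byte 4: read out[8]='Y', append. Buffer now: "YGYGYGYGYMGYGY"

Answer: GYGY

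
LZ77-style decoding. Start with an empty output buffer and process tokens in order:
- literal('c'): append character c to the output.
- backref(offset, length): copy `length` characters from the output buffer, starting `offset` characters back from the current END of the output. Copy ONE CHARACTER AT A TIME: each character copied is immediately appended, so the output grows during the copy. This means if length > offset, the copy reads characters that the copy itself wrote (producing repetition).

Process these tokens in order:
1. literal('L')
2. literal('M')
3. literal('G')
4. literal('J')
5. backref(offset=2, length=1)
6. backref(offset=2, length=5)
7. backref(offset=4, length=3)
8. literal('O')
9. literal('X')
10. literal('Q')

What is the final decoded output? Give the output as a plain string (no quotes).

Token 1: literal('L'). Output: "L"
Token 2: literal('M'). Output: "LM"
Token 3: literal('G'). Output: "LMG"
Token 4: literal('J'). Output: "LMGJ"
Token 5: backref(off=2, len=1). Copied 'G' from pos 2. Output: "LMGJG"
Token 6: backref(off=2, len=5) (overlapping!). Copied 'JGJGJ' from pos 3. Output: "LMGJGJGJGJ"
Token 7: backref(off=4, len=3). Copied 'GJG' from pos 6. Output: "LMGJGJGJGJGJG"
Token 8: literal('O'). Output: "LMGJGJGJGJGJGO"
Token 9: literal('X'). Output: "LMGJGJGJGJGJGOX"
Token 10: literal('Q'). Output: "LMGJGJGJGJGJGOXQ"

Answer: LMGJGJGJGJGJGOXQ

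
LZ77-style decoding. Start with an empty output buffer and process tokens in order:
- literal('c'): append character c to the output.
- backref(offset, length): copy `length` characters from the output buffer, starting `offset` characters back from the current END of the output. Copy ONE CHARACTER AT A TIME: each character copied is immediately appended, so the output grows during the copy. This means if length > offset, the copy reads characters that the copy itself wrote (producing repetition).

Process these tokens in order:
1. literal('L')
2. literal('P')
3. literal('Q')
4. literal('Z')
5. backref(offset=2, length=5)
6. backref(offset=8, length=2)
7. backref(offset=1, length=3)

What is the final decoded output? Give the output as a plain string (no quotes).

Answer: LPQZQZQZQPQQQQ

Derivation:
Token 1: literal('L'). Output: "L"
Token 2: literal('P'). Output: "LP"
Token 3: literal('Q'). Output: "LPQ"
Token 4: literal('Z'). Output: "LPQZ"
Token 5: backref(off=2, len=5) (overlapping!). Copied 'QZQZQ' from pos 2. Output: "LPQZQZQZQ"
Token 6: backref(off=8, len=2). Copied 'PQ' from pos 1. Output: "LPQZQZQZQPQ"
Token 7: backref(off=1, len=3) (overlapping!). Copied 'QQQ' from pos 10. Output: "LPQZQZQZQPQQQQ"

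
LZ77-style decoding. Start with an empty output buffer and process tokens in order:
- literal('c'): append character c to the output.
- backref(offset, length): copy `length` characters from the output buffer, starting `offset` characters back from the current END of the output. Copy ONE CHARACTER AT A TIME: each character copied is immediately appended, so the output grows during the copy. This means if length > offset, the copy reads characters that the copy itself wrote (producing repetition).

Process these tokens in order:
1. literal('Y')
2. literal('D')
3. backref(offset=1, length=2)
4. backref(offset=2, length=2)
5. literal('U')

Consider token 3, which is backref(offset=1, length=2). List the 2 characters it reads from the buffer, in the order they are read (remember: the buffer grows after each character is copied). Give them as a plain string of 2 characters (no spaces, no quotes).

Token 1: literal('Y'). Output: "Y"
Token 2: literal('D'). Output: "YD"
Token 3: backref(off=1, len=2). Buffer before: "YD" (len 2)
  byte 1: read out[1]='D', append. Buffer now: "YDD"
  byte 2: read out[2]='D', append. Buffer now: "YDDD"

Answer: DD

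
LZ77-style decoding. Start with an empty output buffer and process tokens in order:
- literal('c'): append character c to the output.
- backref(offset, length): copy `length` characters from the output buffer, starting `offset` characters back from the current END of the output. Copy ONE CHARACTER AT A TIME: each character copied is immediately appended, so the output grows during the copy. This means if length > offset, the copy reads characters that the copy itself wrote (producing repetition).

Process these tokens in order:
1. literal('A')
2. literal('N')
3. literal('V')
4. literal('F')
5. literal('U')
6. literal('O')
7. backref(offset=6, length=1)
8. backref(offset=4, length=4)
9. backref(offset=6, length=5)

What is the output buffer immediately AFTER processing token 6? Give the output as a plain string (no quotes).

Token 1: literal('A'). Output: "A"
Token 2: literal('N'). Output: "AN"
Token 3: literal('V'). Output: "ANV"
Token 4: literal('F'). Output: "ANVF"
Token 5: literal('U'). Output: "ANVFU"
Token 6: literal('O'). Output: "ANVFUO"

Answer: ANVFUO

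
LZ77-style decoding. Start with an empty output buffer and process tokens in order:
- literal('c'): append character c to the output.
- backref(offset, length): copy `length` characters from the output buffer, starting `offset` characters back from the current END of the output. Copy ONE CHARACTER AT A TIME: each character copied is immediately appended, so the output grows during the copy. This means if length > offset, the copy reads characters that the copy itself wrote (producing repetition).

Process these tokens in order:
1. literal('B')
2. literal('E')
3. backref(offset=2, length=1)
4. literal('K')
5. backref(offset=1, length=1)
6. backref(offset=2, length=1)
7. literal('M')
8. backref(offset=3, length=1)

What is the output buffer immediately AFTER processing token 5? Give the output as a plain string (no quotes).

Token 1: literal('B'). Output: "B"
Token 2: literal('E'). Output: "BE"
Token 3: backref(off=2, len=1). Copied 'B' from pos 0. Output: "BEB"
Token 4: literal('K'). Output: "BEBK"
Token 5: backref(off=1, len=1). Copied 'K' from pos 3. Output: "BEBKK"

Answer: BEBKK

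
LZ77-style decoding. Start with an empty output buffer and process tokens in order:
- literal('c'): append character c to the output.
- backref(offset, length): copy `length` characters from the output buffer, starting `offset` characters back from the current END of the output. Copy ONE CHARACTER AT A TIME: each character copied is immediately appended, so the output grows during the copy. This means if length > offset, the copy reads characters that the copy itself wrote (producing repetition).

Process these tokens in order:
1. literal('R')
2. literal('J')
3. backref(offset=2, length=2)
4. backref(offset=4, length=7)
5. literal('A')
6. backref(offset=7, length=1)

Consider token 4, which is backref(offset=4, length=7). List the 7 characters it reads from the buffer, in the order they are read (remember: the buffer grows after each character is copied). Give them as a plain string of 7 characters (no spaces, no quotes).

Token 1: literal('R'). Output: "R"
Token 2: literal('J'). Output: "RJ"
Token 3: backref(off=2, len=2). Copied 'RJ' from pos 0. Output: "RJRJ"
Token 4: backref(off=4, len=7). Buffer before: "RJRJ" (len 4)
  byte 1: read out[0]='R', append. Buffer now: "RJRJR"
  byte 2: read out[1]='J', append. Buffer now: "RJRJRJ"
  byte 3: read out[2]='R', append. Buffer now: "RJRJRJR"
  byte 4: read out[3]='J', append. Buffer now: "RJRJRJRJ"
  byte 5: read out[4]='R', append. Buffer now: "RJRJRJRJR"
  byte 6: read out[5]='J', append. Buffer now: "RJRJRJRJRJ"
  byte 7: read out[6]='R', append. Buffer now: "RJRJRJRJRJR"

Answer: RJRJRJR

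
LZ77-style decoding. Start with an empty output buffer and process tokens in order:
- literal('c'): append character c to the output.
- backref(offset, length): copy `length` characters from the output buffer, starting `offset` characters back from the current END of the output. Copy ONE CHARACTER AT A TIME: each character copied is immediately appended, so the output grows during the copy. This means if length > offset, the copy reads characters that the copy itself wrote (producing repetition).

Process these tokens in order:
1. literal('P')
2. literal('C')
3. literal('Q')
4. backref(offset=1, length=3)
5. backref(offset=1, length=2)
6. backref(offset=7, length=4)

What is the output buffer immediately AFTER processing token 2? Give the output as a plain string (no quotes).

Answer: PC

Derivation:
Token 1: literal('P'). Output: "P"
Token 2: literal('C'). Output: "PC"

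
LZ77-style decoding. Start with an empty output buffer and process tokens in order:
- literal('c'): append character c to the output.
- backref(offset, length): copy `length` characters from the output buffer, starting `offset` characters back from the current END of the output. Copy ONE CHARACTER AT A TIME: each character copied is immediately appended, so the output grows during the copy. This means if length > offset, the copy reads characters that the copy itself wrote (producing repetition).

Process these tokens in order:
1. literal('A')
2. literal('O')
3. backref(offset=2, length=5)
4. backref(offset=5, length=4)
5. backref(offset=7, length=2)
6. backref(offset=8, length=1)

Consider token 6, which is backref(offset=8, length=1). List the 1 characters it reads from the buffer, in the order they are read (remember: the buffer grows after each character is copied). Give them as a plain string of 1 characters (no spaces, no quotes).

Token 1: literal('A'). Output: "A"
Token 2: literal('O'). Output: "AO"
Token 3: backref(off=2, len=5) (overlapping!). Copied 'AOAOA' from pos 0. Output: "AOAOAOA"
Token 4: backref(off=5, len=4). Copied 'AOAO' from pos 2. Output: "AOAOAOAAOAO"
Token 5: backref(off=7, len=2). Copied 'AO' from pos 4. Output: "AOAOAOAAOAOAO"
Token 6: backref(off=8, len=1). Buffer before: "AOAOAOAAOAOAO" (len 13)
  byte 1: read out[5]='O', append. Buffer now: "AOAOAOAAOAOAOO"

Answer: O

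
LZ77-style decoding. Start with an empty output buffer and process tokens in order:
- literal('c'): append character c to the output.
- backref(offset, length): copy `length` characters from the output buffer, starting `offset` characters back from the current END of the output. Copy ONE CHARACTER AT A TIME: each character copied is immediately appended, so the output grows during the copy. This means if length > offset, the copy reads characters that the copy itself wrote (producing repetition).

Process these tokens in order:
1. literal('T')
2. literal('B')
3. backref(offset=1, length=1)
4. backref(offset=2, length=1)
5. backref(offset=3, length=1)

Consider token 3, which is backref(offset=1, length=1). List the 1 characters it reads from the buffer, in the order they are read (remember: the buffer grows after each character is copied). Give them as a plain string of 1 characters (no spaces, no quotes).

Answer: B

Derivation:
Token 1: literal('T'). Output: "T"
Token 2: literal('B'). Output: "TB"
Token 3: backref(off=1, len=1). Buffer before: "TB" (len 2)
  byte 1: read out[1]='B', append. Buffer now: "TBB"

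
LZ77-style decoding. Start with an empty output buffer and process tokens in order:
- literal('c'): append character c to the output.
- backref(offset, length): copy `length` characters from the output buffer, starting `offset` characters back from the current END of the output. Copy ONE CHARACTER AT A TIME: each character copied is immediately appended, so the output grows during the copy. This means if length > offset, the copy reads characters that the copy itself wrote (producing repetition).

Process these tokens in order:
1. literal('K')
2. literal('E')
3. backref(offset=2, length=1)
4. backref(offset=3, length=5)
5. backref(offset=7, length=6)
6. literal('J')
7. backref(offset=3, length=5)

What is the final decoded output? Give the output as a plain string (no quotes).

Answer: KEKKEKKEEKKEKKJKKJKK

Derivation:
Token 1: literal('K'). Output: "K"
Token 2: literal('E'). Output: "KE"
Token 3: backref(off=2, len=1). Copied 'K' from pos 0. Output: "KEK"
Token 4: backref(off=3, len=5) (overlapping!). Copied 'KEKKE' from pos 0. Output: "KEKKEKKE"
Token 5: backref(off=7, len=6). Copied 'EKKEKK' from pos 1. Output: "KEKKEKKEEKKEKK"
Token 6: literal('J'). Output: "KEKKEKKEEKKEKKJ"
Token 7: backref(off=3, len=5) (overlapping!). Copied 'KKJKK' from pos 12. Output: "KEKKEKKEEKKEKKJKKJKK"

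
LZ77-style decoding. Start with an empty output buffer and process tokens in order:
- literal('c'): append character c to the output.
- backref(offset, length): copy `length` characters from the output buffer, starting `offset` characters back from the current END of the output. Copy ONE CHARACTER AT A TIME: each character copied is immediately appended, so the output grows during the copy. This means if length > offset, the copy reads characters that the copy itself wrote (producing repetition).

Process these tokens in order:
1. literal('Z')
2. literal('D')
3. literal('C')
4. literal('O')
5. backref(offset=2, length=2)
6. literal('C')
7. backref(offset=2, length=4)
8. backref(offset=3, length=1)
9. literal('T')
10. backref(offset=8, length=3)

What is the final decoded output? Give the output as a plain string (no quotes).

Token 1: literal('Z'). Output: "Z"
Token 2: literal('D'). Output: "ZD"
Token 3: literal('C'). Output: "ZDC"
Token 4: literal('O'). Output: "ZDCO"
Token 5: backref(off=2, len=2). Copied 'CO' from pos 2. Output: "ZDCOCO"
Token 6: literal('C'). Output: "ZDCOCOC"
Token 7: backref(off=2, len=4) (overlapping!). Copied 'OCOC' from pos 5. Output: "ZDCOCOCOCOC"
Token 8: backref(off=3, len=1). Copied 'C' from pos 8. Output: "ZDCOCOCOCOCC"
Token 9: literal('T'). Output: "ZDCOCOCOCOCCT"
Token 10: backref(off=8, len=3). Copied 'OCO' from pos 5. Output: "ZDCOCOCOCOCCTOCO"

Answer: ZDCOCOCOCOCCTOCO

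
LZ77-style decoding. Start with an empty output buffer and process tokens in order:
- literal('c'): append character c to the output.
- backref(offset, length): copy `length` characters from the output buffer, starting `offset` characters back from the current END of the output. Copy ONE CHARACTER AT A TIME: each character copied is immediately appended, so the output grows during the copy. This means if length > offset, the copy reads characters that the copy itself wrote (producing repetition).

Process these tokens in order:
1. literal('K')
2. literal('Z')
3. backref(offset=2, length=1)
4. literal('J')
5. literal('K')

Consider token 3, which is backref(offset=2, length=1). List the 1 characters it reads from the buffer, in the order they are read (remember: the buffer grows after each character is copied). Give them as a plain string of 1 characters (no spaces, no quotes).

Answer: K

Derivation:
Token 1: literal('K'). Output: "K"
Token 2: literal('Z'). Output: "KZ"
Token 3: backref(off=2, len=1). Buffer before: "KZ" (len 2)
  byte 1: read out[0]='K', append. Buffer now: "KZK"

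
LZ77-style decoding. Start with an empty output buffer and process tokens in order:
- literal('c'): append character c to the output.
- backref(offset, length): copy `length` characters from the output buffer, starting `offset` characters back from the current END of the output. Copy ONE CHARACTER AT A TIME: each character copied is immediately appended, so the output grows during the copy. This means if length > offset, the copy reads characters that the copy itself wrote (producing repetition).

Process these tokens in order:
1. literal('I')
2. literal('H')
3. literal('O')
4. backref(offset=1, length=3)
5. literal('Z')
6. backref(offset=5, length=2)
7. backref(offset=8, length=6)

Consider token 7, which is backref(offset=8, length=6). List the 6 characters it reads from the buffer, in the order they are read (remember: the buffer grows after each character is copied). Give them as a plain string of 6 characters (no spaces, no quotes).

Answer: HOOOOZ

Derivation:
Token 1: literal('I'). Output: "I"
Token 2: literal('H'). Output: "IH"
Token 3: literal('O'). Output: "IHO"
Token 4: backref(off=1, len=3) (overlapping!). Copied 'OOO' from pos 2. Output: "IHOOOO"
Token 5: literal('Z'). Output: "IHOOOOZ"
Token 6: backref(off=5, len=2). Copied 'OO' from pos 2. Output: "IHOOOOZOO"
Token 7: backref(off=8, len=6). Buffer before: "IHOOOOZOO" (len 9)
  byte 1: read out[1]='H', append. Buffer now: "IHOOOOZOOH"
  byte 2: read out[2]='O', append. Buffer now: "IHOOOOZOOHO"
  byte 3: read out[3]='O', append. Buffer now: "IHOOOOZOOHOO"
  byte 4: read out[4]='O', append. Buffer now: "IHOOOOZOOHOOO"
  byte 5: read out[5]='O', append. Buffer now: "IHOOOOZOOHOOOO"
  byte 6: read out[6]='Z', append. Buffer now: "IHOOOOZOOHOOOOZ"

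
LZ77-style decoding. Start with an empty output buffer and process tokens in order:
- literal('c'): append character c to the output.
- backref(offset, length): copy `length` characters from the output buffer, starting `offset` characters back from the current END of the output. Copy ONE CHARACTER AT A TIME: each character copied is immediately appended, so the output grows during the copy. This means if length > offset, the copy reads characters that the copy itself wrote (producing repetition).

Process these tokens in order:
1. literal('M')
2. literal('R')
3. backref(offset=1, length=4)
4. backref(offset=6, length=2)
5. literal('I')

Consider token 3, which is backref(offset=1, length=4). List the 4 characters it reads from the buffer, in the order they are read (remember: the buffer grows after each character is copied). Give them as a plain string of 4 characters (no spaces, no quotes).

Token 1: literal('M'). Output: "M"
Token 2: literal('R'). Output: "MR"
Token 3: backref(off=1, len=4). Buffer before: "MR" (len 2)
  byte 1: read out[1]='R', append. Buffer now: "MRR"
  byte 2: read out[2]='R', append. Buffer now: "MRRR"
  byte 3: read out[3]='R', append. Buffer now: "MRRRR"
  byte 4: read out[4]='R', append. Buffer now: "MRRRRR"

Answer: RRRR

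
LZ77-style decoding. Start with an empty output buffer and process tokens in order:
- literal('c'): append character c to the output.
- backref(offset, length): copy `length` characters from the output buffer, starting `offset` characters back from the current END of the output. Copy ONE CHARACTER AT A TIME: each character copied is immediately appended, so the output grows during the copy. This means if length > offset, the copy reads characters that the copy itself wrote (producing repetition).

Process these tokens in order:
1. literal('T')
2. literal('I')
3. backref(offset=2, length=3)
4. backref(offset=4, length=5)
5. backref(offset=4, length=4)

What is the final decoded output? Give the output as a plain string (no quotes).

Token 1: literal('T'). Output: "T"
Token 2: literal('I'). Output: "TI"
Token 3: backref(off=2, len=3) (overlapping!). Copied 'TIT' from pos 0. Output: "TITIT"
Token 4: backref(off=4, len=5) (overlapping!). Copied 'ITITI' from pos 1. Output: "TITITITITI"
Token 5: backref(off=4, len=4). Copied 'TITI' from pos 6. Output: "TITITITITITITI"

Answer: TITITITITITITI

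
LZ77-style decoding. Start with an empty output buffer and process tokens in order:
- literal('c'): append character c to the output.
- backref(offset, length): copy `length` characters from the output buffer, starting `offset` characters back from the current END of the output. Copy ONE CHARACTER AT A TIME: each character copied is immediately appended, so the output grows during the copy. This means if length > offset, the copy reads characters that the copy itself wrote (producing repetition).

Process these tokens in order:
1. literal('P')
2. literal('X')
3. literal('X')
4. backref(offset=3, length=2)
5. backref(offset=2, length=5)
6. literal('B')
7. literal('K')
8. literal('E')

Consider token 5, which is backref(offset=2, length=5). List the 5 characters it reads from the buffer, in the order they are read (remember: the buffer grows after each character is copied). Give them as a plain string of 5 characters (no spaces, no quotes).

Token 1: literal('P'). Output: "P"
Token 2: literal('X'). Output: "PX"
Token 3: literal('X'). Output: "PXX"
Token 4: backref(off=3, len=2). Copied 'PX' from pos 0. Output: "PXXPX"
Token 5: backref(off=2, len=5). Buffer before: "PXXPX" (len 5)
  byte 1: read out[3]='P', append. Buffer now: "PXXPXP"
  byte 2: read out[4]='X', append. Buffer now: "PXXPXPX"
  byte 3: read out[5]='P', append. Buffer now: "PXXPXPXP"
  byte 4: read out[6]='X', append. Buffer now: "PXXPXPXPX"
  byte 5: read out[7]='P', append. Buffer now: "PXXPXPXPXP"

Answer: PXPXP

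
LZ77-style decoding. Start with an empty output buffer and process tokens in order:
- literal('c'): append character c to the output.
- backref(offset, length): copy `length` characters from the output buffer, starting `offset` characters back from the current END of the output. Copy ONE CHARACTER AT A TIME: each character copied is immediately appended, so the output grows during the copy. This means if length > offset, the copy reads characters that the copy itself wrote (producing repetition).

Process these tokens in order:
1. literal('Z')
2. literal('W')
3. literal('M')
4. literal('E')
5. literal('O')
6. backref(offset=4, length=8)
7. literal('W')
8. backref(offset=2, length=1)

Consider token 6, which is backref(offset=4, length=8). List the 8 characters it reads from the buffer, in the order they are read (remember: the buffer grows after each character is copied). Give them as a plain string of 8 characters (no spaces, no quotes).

Answer: WMEOWMEO

Derivation:
Token 1: literal('Z'). Output: "Z"
Token 2: literal('W'). Output: "ZW"
Token 3: literal('M'). Output: "ZWM"
Token 4: literal('E'). Output: "ZWME"
Token 5: literal('O'). Output: "ZWMEO"
Token 6: backref(off=4, len=8). Buffer before: "ZWMEO" (len 5)
  byte 1: read out[1]='W', append. Buffer now: "ZWMEOW"
  byte 2: read out[2]='M', append. Buffer now: "ZWMEOWM"
  byte 3: read out[3]='E', append. Buffer now: "ZWMEOWME"
  byte 4: read out[4]='O', append. Buffer now: "ZWMEOWMEO"
  byte 5: read out[5]='W', append. Buffer now: "ZWMEOWMEOW"
  byte 6: read out[6]='M', append. Buffer now: "ZWMEOWMEOWM"
  byte 7: read out[7]='E', append. Buffer now: "ZWMEOWMEOWME"
  byte 8: read out[8]='O', append. Buffer now: "ZWMEOWMEOWMEO"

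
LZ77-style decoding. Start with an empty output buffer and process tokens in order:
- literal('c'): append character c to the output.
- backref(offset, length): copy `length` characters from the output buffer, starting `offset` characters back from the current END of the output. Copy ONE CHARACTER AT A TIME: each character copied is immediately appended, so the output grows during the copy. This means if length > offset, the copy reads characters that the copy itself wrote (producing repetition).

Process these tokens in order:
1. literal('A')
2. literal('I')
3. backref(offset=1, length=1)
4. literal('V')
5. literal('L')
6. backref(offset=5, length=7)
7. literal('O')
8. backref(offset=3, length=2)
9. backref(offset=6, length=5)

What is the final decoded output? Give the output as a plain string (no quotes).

Answer: AIIVLAIIVLAIOAILAIOA

Derivation:
Token 1: literal('A'). Output: "A"
Token 2: literal('I'). Output: "AI"
Token 3: backref(off=1, len=1). Copied 'I' from pos 1. Output: "AII"
Token 4: literal('V'). Output: "AIIV"
Token 5: literal('L'). Output: "AIIVL"
Token 6: backref(off=5, len=7) (overlapping!). Copied 'AIIVLAI' from pos 0. Output: "AIIVLAIIVLAI"
Token 7: literal('O'). Output: "AIIVLAIIVLAIO"
Token 8: backref(off=3, len=2). Copied 'AI' from pos 10. Output: "AIIVLAIIVLAIOAI"
Token 9: backref(off=6, len=5). Copied 'LAIOA' from pos 9. Output: "AIIVLAIIVLAIOAILAIOA"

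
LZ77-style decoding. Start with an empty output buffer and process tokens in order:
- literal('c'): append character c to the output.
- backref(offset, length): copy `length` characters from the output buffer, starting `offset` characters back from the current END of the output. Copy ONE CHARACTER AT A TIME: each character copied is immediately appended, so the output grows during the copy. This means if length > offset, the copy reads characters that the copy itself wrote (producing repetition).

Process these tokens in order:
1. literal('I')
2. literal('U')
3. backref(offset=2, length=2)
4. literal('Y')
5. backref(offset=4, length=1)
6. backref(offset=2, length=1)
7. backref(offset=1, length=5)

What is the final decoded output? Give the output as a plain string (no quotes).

Token 1: literal('I'). Output: "I"
Token 2: literal('U'). Output: "IU"
Token 3: backref(off=2, len=2). Copied 'IU' from pos 0. Output: "IUIU"
Token 4: literal('Y'). Output: "IUIUY"
Token 5: backref(off=4, len=1). Copied 'U' from pos 1. Output: "IUIUYU"
Token 6: backref(off=2, len=1). Copied 'Y' from pos 4. Output: "IUIUYUY"
Token 7: backref(off=1, len=5) (overlapping!). Copied 'YYYYY' from pos 6. Output: "IUIUYUYYYYYY"

Answer: IUIUYUYYYYYY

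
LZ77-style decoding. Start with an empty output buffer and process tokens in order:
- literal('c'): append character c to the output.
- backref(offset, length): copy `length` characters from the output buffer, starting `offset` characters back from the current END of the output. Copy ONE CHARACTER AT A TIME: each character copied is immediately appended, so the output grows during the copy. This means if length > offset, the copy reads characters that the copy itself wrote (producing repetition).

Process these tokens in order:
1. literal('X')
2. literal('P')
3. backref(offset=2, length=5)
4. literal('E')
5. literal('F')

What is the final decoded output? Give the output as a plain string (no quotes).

Answer: XPXPXPXEF

Derivation:
Token 1: literal('X'). Output: "X"
Token 2: literal('P'). Output: "XP"
Token 3: backref(off=2, len=5) (overlapping!). Copied 'XPXPX' from pos 0. Output: "XPXPXPX"
Token 4: literal('E'). Output: "XPXPXPXE"
Token 5: literal('F'). Output: "XPXPXPXEF"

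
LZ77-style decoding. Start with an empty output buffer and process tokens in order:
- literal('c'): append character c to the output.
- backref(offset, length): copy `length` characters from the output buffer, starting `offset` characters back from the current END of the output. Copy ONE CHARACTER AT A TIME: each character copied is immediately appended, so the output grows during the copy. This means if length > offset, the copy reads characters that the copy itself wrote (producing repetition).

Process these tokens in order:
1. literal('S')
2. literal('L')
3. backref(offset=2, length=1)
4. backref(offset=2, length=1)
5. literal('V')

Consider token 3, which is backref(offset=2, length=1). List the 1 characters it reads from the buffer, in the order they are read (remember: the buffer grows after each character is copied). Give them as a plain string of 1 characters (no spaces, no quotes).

Token 1: literal('S'). Output: "S"
Token 2: literal('L'). Output: "SL"
Token 3: backref(off=2, len=1). Buffer before: "SL" (len 2)
  byte 1: read out[0]='S', append. Buffer now: "SLS"

Answer: S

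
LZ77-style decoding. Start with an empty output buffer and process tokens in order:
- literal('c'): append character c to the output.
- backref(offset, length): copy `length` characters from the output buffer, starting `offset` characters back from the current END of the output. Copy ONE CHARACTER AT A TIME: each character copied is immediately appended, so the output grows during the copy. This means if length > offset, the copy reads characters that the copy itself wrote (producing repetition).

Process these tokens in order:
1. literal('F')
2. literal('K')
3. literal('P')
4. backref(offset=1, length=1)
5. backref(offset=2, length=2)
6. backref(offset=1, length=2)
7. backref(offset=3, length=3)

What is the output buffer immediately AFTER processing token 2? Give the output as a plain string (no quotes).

Answer: FK

Derivation:
Token 1: literal('F'). Output: "F"
Token 2: literal('K'). Output: "FK"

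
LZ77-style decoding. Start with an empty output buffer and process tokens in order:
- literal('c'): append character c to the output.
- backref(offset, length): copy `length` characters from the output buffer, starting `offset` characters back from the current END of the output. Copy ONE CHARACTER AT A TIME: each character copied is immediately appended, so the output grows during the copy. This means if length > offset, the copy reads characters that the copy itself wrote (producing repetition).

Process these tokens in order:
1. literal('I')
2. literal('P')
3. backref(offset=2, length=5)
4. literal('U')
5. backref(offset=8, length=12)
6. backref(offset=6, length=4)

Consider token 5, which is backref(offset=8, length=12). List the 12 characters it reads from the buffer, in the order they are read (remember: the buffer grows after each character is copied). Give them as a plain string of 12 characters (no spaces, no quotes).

Token 1: literal('I'). Output: "I"
Token 2: literal('P'). Output: "IP"
Token 3: backref(off=2, len=5) (overlapping!). Copied 'IPIPI' from pos 0. Output: "IPIPIPI"
Token 4: literal('U'). Output: "IPIPIPIU"
Token 5: backref(off=8, len=12). Buffer before: "IPIPIPIU" (len 8)
  byte 1: read out[0]='I', append. Buffer now: "IPIPIPIUI"
  byte 2: read out[1]='P', append. Buffer now: "IPIPIPIUIP"
  byte 3: read out[2]='I', append. Buffer now: "IPIPIPIUIPI"
  byte 4: read out[3]='P', append. Buffer now: "IPIPIPIUIPIP"
  byte 5: read out[4]='I', append. Buffer now: "IPIPIPIUIPIPI"
  byte 6: read out[5]='P', append. Buffer now: "IPIPIPIUIPIPIP"
  byte 7: read out[6]='I', append. Buffer now: "IPIPIPIUIPIPIPI"
  byte 8: read out[7]='U', append. Buffer now: "IPIPIPIUIPIPIPIU"
  byte 9: read out[8]='I', append. Buffer now: "IPIPIPIUIPIPIPIUI"
  byte 10: read out[9]='P', append. Buffer now: "IPIPIPIUIPIPIPIUIP"
  byte 11: read out[10]='I', append. Buffer now: "IPIPIPIUIPIPIPIUIPI"
  byte 12: read out[11]='P', append. Buffer now: "IPIPIPIUIPIPIPIUIPIP"

Answer: IPIPIPIUIPIP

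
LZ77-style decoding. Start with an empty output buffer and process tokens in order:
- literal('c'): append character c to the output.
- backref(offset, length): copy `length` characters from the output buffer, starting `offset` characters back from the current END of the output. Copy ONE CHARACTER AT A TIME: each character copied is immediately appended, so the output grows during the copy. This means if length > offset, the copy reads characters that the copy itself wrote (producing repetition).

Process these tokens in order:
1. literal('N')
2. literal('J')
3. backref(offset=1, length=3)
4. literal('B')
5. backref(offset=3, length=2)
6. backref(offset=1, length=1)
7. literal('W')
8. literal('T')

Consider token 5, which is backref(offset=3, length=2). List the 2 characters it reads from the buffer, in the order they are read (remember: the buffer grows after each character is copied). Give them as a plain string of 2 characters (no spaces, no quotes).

Answer: JJ

Derivation:
Token 1: literal('N'). Output: "N"
Token 2: literal('J'). Output: "NJ"
Token 3: backref(off=1, len=3) (overlapping!). Copied 'JJJ' from pos 1. Output: "NJJJJ"
Token 4: literal('B'). Output: "NJJJJB"
Token 5: backref(off=3, len=2). Buffer before: "NJJJJB" (len 6)
  byte 1: read out[3]='J', append. Buffer now: "NJJJJBJ"
  byte 2: read out[4]='J', append. Buffer now: "NJJJJBJJ"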